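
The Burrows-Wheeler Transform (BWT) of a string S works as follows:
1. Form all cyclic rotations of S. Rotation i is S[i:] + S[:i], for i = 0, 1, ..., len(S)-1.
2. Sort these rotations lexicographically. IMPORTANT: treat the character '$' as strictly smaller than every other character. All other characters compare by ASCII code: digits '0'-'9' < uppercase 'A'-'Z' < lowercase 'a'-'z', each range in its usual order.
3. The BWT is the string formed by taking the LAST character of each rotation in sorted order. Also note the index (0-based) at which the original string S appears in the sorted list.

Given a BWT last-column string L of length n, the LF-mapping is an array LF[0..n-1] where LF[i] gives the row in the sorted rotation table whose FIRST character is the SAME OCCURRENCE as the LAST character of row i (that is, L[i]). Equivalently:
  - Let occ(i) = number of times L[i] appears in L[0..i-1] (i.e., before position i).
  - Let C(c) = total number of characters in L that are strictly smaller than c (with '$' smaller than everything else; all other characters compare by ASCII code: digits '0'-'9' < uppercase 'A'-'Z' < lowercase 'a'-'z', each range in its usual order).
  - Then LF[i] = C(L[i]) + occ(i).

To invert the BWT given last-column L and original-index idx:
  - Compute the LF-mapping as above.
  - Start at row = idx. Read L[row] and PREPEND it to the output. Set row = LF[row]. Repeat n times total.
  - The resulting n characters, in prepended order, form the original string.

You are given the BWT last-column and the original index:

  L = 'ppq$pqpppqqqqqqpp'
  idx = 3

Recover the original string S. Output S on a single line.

Answer: ppppqqqqppqqqqpp$

Derivation:
LF mapping: 1 2 9 0 3 10 4 5 6 11 12 13 14 15 16 7 8
Walk LF starting at row 3, prepending L[row]:
  step 1: row=3, L[3]='$', prepend. Next row=LF[3]=0
  step 2: row=0, L[0]='p', prepend. Next row=LF[0]=1
  step 3: row=1, L[1]='p', prepend. Next row=LF[1]=2
  step 4: row=2, L[2]='q', prepend. Next row=LF[2]=9
  step 5: row=9, L[9]='q', prepend. Next row=LF[9]=11
  step 6: row=11, L[11]='q', prepend. Next row=LF[11]=13
  step 7: row=13, L[13]='q', prepend. Next row=LF[13]=15
  step 8: row=15, L[15]='p', prepend. Next row=LF[15]=7
  step 9: row=7, L[7]='p', prepend. Next row=LF[7]=5
  step 10: row=5, L[5]='q', prepend. Next row=LF[5]=10
  step 11: row=10, L[10]='q', prepend. Next row=LF[10]=12
  step 12: row=12, L[12]='q', prepend. Next row=LF[12]=14
  step 13: row=14, L[14]='q', prepend. Next row=LF[14]=16
  step 14: row=16, L[16]='p', prepend. Next row=LF[16]=8
  step 15: row=8, L[8]='p', prepend. Next row=LF[8]=6
  step 16: row=6, L[6]='p', prepend. Next row=LF[6]=4
  step 17: row=4, L[4]='p', prepend. Next row=LF[4]=3
Reversed output: ppppqqqqppqqqqpp$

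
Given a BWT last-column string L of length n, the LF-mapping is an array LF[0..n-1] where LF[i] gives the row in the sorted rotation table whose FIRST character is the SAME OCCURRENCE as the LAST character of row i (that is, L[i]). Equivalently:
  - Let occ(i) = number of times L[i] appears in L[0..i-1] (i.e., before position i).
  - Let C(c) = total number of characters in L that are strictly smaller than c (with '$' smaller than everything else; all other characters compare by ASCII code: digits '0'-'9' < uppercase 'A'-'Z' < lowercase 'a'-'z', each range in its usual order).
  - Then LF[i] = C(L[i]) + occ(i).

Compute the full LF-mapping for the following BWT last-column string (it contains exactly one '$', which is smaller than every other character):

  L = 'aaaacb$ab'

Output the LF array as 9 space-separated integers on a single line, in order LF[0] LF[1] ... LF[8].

Char counts: '$':1, 'a':5, 'b':2, 'c':1
C (first-col start): C('$')=0, C('a')=1, C('b')=6, C('c')=8
L[0]='a': occ=0, LF[0]=C('a')+0=1+0=1
L[1]='a': occ=1, LF[1]=C('a')+1=1+1=2
L[2]='a': occ=2, LF[2]=C('a')+2=1+2=3
L[3]='a': occ=3, LF[3]=C('a')+3=1+3=4
L[4]='c': occ=0, LF[4]=C('c')+0=8+0=8
L[5]='b': occ=0, LF[5]=C('b')+0=6+0=6
L[6]='$': occ=0, LF[6]=C('$')+0=0+0=0
L[7]='a': occ=4, LF[7]=C('a')+4=1+4=5
L[8]='b': occ=1, LF[8]=C('b')+1=6+1=7

Answer: 1 2 3 4 8 6 0 5 7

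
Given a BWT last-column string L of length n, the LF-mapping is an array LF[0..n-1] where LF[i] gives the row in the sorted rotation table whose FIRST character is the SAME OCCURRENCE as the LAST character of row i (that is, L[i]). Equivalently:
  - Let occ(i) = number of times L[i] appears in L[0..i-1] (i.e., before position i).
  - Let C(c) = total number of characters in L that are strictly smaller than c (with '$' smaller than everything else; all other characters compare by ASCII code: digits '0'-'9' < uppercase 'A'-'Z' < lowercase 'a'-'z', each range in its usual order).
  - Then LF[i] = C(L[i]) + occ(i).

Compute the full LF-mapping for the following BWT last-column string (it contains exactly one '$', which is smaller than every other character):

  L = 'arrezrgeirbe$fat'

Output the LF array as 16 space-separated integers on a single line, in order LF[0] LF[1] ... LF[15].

Char counts: '$':1, 'a':2, 'b':1, 'e':3, 'f':1, 'g':1, 'i':1, 'r':4, 't':1, 'z':1
C (first-col start): C('$')=0, C('a')=1, C('b')=3, C('e')=4, C('f')=7, C('g')=8, C('i')=9, C('r')=10, C('t')=14, C('z')=15
L[0]='a': occ=0, LF[0]=C('a')+0=1+0=1
L[1]='r': occ=0, LF[1]=C('r')+0=10+0=10
L[2]='r': occ=1, LF[2]=C('r')+1=10+1=11
L[3]='e': occ=0, LF[3]=C('e')+0=4+0=4
L[4]='z': occ=0, LF[4]=C('z')+0=15+0=15
L[5]='r': occ=2, LF[5]=C('r')+2=10+2=12
L[6]='g': occ=0, LF[6]=C('g')+0=8+0=8
L[7]='e': occ=1, LF[7]=C('e')+1=4+1=5
L[8]='i': occ=0, LF[8]=C('i')+0=9+0=9
L[9]='r': occ=3, LF[9]=C('r')+3=10+3=13
L[10]='b': occ=0, LF[10]=C('b')+0=3+0=3
L[11]='e': occ=2, LF[11]=C('e')+2=4+2=6
L[12]='$': occ=0, LF[12]=C('$')+0=0+0=0
L[13]='f': occ=0, LF[13]=C('f')+0=7+0=7
L[14]='a': occ=1, LF[14]=C('a')+1=1+1=2
L[15]='t': occ=0, LF[15]=C('t')+0=14+0=14

Answer: 1 10 11 4 15 12 8 5 9 13 3 6 0 7 2 14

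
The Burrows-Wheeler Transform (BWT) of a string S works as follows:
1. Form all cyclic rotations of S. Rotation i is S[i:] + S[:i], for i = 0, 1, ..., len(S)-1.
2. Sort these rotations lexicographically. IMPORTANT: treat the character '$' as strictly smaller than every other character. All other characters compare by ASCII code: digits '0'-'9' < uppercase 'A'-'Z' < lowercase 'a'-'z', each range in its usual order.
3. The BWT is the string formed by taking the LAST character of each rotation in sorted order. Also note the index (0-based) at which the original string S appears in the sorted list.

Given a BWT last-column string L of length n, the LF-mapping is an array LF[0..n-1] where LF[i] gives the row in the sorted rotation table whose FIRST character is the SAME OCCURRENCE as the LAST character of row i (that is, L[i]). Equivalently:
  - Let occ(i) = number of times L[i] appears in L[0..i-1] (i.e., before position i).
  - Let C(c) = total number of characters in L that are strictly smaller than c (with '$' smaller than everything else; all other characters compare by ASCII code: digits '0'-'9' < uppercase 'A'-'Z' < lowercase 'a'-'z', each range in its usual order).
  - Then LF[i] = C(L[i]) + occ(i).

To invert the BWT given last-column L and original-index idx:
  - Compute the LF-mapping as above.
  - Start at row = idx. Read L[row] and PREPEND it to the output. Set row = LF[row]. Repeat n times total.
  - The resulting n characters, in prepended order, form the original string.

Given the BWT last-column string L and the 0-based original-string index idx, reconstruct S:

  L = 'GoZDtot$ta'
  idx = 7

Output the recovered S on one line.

Answer: tattooDZG$

Derivation:
LF mapping: 2 5 3 1 7 6 8 0 9 4
Walk LF starting at row 7, prepending L[row]:
  step 1: row=7, L[7]='$', prepend. Next row=LF[7]=0
  step 2: row=0, L[0]='G', prepend. Next row=LF[0]=2
  step 3: row=2, L[2]='Z', prepend. Next row=LF[2]=3
  step 4: row=3, L[3]='D', prepend. Next row=LF[3]=1
  step 5: row=1, L[1]='o', prepend. Next row=LF[1]=5
  step 6: row=5, L[5]='o', prepend. Next row=LF[5]=6
  step 7: row=6, L[6]='t', prepend. Next row=LF[6]=8
  step 8: row=8, L[8]='t', prepend. Next row=LF[8]=9
  step 9: row=9, L[9]='a', prepend. Next row=LF[9]=4
  step 10: row=4, L[4]='t', prepend. Next row=LF[4]=7
Reversed output: tattooDZG$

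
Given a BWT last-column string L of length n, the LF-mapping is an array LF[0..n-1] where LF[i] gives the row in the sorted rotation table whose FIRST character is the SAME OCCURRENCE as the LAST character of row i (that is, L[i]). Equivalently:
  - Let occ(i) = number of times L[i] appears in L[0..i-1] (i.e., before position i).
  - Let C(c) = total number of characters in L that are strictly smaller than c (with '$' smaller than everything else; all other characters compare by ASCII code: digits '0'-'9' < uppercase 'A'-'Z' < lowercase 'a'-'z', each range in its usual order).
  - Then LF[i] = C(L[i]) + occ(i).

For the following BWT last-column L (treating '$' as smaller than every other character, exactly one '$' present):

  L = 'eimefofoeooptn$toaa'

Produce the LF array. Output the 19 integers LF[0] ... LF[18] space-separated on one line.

Answer: 3 8 9 4 6 11 7 12 5 13 14 16 17 10 0 18 15 1 2

Derivation:
Char counts: '$':1, 'a':2, 'e':3, 'f':2, 'i':1, 'm':1, 'n':1, 'o':5, 'p':1, 't':2
C (first-col start): C('$')=0, C('a')=1, C('e')=3, C('f')=6, C('i')=8, C('m')=9, C('n')=10, C('o')=11, C('p')=16, C('t')=17
L[0]='e': occ=0, LF[0]=C('e')+0=3+0=3
L[1]='i': occ=0, LF[1]=C('i')+0=8+0=8
L[2]='m': occ=0, LF[2]=C('m')+0=9+0=9
L[3]='e': occ=1, LF[3]=C('e')+1=3+1=4
L[4]='f': occ=0, LF[4]=C('f')+0=6+0=6
L[5]='o': occ=0, LF[5]=C('o')+0=11+0=11
L[6]='f': occ=1, LF[6]=C('f')+1=6+1=7
L[7]='o': occ=1, LF[7]=C('o')+1=11+1=12
L[8]='e': occ=2, LF[8]=C('e')+2=3+2=5
L[9]='o': occ=2, LF[9]=C('o')+2=11+2=13
L[10]='o': occ=3, LF[10]=C('o')+3=11+3=14
L[11]='p': occ=0, LF[11]=C('p')+0=16+0=16
L[12]='t': occ=0, LF[12]=C('t')+0=17+0=17
L[13]='n': occ=0, LF[13]=C('n')+0=10+0=10
L[14]='$': occ=0, LF[14]=C('$')+0=0+0=0
L[15]='t': occ=1, LF[15]=C('t')+1=17+1=18
L[16]='o': occ=4, LF[16]=C('o')+4=11+4=15
L[17]='a': occ=0, LF[17]=C('a')+0=1+0=1
L[18]='a': occ=1, LF[18]=C('a')+1=1+1=2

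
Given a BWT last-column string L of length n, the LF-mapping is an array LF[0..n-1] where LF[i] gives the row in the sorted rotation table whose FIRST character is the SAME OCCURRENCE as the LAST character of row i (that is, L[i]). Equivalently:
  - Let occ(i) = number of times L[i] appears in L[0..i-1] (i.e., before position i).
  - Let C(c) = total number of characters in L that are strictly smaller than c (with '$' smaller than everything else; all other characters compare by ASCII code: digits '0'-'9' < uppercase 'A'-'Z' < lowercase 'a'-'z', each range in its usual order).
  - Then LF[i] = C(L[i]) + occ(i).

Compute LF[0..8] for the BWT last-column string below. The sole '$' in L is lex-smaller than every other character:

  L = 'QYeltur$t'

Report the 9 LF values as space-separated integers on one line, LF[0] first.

Char counts: '$':1, 'Q':1, 'Y':1, 'e':1, 'l':1, 'r':1, 't':2, 'u':1
C (first-col start): C('$')=0, C('Q')=1, C('Y')=2, C('e')=3, C('l')=4, C('r')=5, C('t')=6, C('u')=8
L[0]='Q': occ=0, LF[0]=C('Q')+0=1+0=1
L[1]='Y': occ=0, LF[1]=C('Y')+0=2+0=2
L[2]='e': occ=0, LF[2]=C('e')+0=3+0=3
L[3]='l': occ=0, LF[3]=C('l')+0=4+0=4
L[4]='t': occ=0, LF[4]=C('t')+0=6+0=6
L[5]='u': occ=0, LF[5]=C('u')+0=8+0=8
L[6]='r': occ=0, LF[6]=C('r')+0=5+0=5
L[7]='$': occ=0, LF[7]=C('$')+0=0+0=0
L[8]='t': occ=1, LF[8]=C('t')+1=6+1=7

Answer: 1 2 3 4 6 8 5 0 7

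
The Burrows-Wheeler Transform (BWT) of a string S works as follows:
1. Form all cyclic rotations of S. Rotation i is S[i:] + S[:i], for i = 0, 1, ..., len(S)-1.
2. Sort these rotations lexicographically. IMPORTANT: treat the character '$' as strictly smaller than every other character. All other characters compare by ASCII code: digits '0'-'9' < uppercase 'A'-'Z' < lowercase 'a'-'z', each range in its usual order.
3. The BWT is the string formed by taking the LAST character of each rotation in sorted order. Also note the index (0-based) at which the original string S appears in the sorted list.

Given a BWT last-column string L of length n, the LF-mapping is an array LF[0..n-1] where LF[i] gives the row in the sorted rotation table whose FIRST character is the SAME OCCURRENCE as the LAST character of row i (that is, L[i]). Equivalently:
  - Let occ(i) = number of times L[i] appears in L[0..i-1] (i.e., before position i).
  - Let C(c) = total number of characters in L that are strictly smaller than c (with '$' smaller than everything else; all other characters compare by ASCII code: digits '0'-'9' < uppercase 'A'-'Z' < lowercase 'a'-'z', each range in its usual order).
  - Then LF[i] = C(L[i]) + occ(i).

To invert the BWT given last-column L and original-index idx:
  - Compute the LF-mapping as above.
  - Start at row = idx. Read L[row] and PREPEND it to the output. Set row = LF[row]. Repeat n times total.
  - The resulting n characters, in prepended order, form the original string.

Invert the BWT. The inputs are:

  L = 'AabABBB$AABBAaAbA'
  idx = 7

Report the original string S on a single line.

LF mapping: 1 13 15 2 8 9 10 0 3 4 11 12 5 14 6 16 7
Walk LF starting at row 7, prepending L[row]:
  step 1: row=7, L[7]='$', prepend. Next row=LF[7]=0
  step 2: row=0, L[0]='A', prepend. Next row=LF[0]=1
  step 3: row=1, L[1]='a', prepend. Next row=LF[1]=13
  step 4: row=13, L[13]='a', prepend. Next row=LF[13]=14
  step 5: row=14, L[14]='A', prepend. Next row=LF[14]=6
  step 6: row=6, L[6]='B', prepend. Next row=LF[6]=10
  step 7: row=10, L[10]='B', prepend. Next row=LF[10]=11
  step 8: row=11, L[11]='B', prepend. Next row=LF[11]=12
  step 9: row=12, L[12]='A', prepend. Next row=LF[12]=5
  step 10: row=5, L[5]='B', prepend. Next row=LF[5]=9
  step 11: row=9, L[9]='A', prepend. Next row=LF[9]=4
  step 12: row=4, L[4]='B', prepend. Next row=LF[4]=8
  step 13: row=8, L[8]='A', prepend. Next row=LF[8]=3
  step 14: row=3, L[3]='A', prepend. Next row=LF[3]=2
  step 15: row=2, L[2]='b', prepend. Next row=LF[2]=15
  step 16: row=15, L[15]='b', prepend. Next row=LF[15]=16
  step 17: row=16, L[16]='A', prepend. Next row=LF[16]=7
Reversed output: AbbAABABABBBAaaA$

Answer: AbbAABABABBBAaaA$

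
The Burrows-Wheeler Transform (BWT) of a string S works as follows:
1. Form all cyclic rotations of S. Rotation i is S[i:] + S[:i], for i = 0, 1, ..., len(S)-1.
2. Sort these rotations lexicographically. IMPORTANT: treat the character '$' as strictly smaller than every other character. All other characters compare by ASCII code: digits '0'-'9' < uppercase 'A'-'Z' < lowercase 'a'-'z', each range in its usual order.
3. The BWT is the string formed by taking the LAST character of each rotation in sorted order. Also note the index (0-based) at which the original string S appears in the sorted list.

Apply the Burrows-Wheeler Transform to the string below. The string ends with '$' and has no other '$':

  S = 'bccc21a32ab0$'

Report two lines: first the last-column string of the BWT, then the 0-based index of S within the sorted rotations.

Answer: 0b2c3a12a$ccb
9

Derivation:
All 13 rotations (rotation i = S[i:]+S[:i]):
  rot[0] = bccc21a32ab0$
  rot[1] = ccc21a32ab0$b
  rot[2] = cc21a32ab0$bc
  rot[3] = c21a32ab0$bcc
  rot[4] = 21a32ab0$bccc
  rot[5] = 1a32ab0$bccc2
  rot[6] = a32ab0$bccc21
  rot[7] = 32ab0$bccc21a
  rot[8] = 2ab0$bccc21a3
  rot[9] = ab0$bccc21a32
  rot[10] = b0$bccc21a32a
  rot[11] = 0$bccc21a32ab
  rot[12] = $bccc21a32ab0
Sorted (with $ < everything):
  sorted[0] = $bccc21a32ab0  (last char: '0')
  sorted[1] = 0$bccc21a32ab  (last char: 'b')
  sorted[2] = 1a32ab0$bccc2  (last char: '2')
  sorted[3] = 21a32ab0$bccc  (last char: 'c')
  sorted[4] = 2ab0$bccc21a3  (last char: '3')
  sorted[5] = 32ab0$bccc21a  (last char: 'a')
  sorted[6] = a32ab0$bccc21  (last char: '1')
  sorted[7] = ab0$bccc21a32  (last char: '2')
  sorted[8] = b0$bccc21a32a  (last char: 'a')
  sorted[9] = bccc21a32ab0$  (last char: '$')
  sorted[10] = c21a32ab0$bcc  (last char: 'c')
  sorted[11] = cc21a32ab0$bc  (last char: 'c')
  sorted[12] = ccc21a32ab0$b  (last char: 'b')
Last column: 0b2c3a12a$ccb
Original string S is at sorted index 9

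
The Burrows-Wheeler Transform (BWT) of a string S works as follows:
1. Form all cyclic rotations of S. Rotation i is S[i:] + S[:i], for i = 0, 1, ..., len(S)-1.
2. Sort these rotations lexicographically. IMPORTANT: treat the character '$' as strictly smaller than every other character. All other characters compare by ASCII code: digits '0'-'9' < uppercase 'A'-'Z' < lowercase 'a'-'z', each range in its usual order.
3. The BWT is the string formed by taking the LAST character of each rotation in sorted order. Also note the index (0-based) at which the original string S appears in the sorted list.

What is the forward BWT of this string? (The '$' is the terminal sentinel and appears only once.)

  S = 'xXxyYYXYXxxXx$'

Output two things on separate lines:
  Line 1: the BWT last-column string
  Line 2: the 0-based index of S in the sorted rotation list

Answer: xYxYxYXyXx$XXx
10

Derivation:
All 14 rotations (rotation i = S[i:]+S[:i]):
  rot[0] = xXxyYYXYXxxXx$
  rot[1] = XxyYYXYXxxXx$x
  rot[2] = xyYYXYXxxXx$xX
  rot[3] = yYYXYXxxXx$xXx
  rot[4] = YYXYXxxXx$xXxy
  rot[5] = YXYXxxXx$xXxyY
  rot[6] = XYXxxXx$xXxyYY
  rot[7] = YXxxXx$xXxyYYX
  rot[8] = XxxXx$xXxyYYXY
  rot[9] = xxXx$xXxyYYXYX
  rot[10] = xXx$xXxyYYXYXx
  rot[11] = Xx$xXxyYYXYXxx
  rot[12] = x$xXxyYYXYXxxX
  rot[13] = $xXxyYYXYXxxXx
Sorted (with $ < everything):
  sorted[0] = $xXxyYYXYXxxXx  (last char: 'x')
  sorted[1] = XYXxxXx$xXxyYY  (last char: 'Y')
  sorted[2] = Xx$xXxyYYXYXxx  (last char: 'x')
  sorted[3] = XxxXx$xXxyYYXY  (last char: 'Y')
  sorted[4] = XxyYYXYXxxXx$x  (last char: 'x')
  sorted[5] = YXYXxxXx$xXxyY  (last char: 'Y')
  sorted[6] = YXxxXx$xXxyYYX  (last char: 'X')
  sorted[7] = YYXYXxxXx$xXxy  (last char: 'y')
  sorted[8] = x$xXxyYYXYXxxX  (last char: 'X')
  sorted[9] = xXx$xXxyYYXYXx  (last char: 'x')
  sorted[10] = xXxyYYXYXxxXx$  (last char: '$')
  sorted[11] = xxXx$xXxyYYXYX  (last char: 'X')
  sorted[12] = xyYYXYXxxXx$xX  (last char: 'X')
  sorted[13] = yYYXYXxxXx$xXx  (last char: 'x')
Last column: xYxYxYXyXx$XXx
Original string S is at sorted index 10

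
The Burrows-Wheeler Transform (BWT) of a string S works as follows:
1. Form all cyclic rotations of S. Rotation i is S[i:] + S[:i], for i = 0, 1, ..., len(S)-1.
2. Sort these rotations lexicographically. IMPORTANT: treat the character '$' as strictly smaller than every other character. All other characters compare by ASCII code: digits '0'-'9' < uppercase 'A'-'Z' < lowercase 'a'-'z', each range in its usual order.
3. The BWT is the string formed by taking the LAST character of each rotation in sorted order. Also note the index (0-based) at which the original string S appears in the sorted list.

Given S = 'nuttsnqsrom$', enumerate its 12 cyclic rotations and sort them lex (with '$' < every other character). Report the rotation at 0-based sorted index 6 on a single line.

All 12 rotations (rotation i = S[i:]+S[:i]):
  rot[0] = nuttsnqsrom$
  rot[1] = uttsnqsrom$n
  rot[2] = ttsnqsrom$nu
  rot[3] = tsnqsrom$nut
  rot[4] = snqsrom$nutt
  rot[5] = nqsrom$nutts
  rot[6] = qsrom$nuttsn
  rot[7] = srom$nuttsnq
  rot[8] = rom$nuttsnqs
  rot[9] = om$nuttsnqsr
  rot[10] = m$nuttsnqsro
  rot[11] = $nuttsnqsrom
Sorted (with $ < everything):
  sorted[0] = $nuttsnqsrom
  sorted[1] = m$nuttsnqsro
  sorted[2] = nqsrom$nutts
  sorted[3] = nuttsnqsrom$
  sorted[4] = om$nuttsnqsr
  sorted[5] = qsrom$nuttsn
  sorted[6] = rom$nuttsnqs
  sorted[7] = snqsrom$nutt
  sorted[8] = srom$nuttsnq
  sorted[9] = tsnqsrom$nut
  sorted[10] = ttsnqsrom$nu
  sorted[11] = uttsnqsrom$n
sorted[6] = rom$nuttsnqs

Answer: rom$nuttsnqs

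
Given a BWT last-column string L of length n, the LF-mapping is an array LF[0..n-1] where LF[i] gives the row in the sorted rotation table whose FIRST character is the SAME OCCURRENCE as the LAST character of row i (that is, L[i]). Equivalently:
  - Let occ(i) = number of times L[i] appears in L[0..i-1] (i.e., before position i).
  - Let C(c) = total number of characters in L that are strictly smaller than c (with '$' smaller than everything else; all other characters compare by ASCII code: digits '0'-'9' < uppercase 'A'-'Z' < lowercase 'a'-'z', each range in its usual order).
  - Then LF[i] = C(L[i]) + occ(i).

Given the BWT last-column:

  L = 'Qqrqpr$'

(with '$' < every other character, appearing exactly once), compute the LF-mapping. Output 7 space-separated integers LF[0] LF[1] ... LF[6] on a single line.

Char counts: '$':1, 'Q':1, 'p':1, 'q':2, 'r':2
C (first-col start): C('$')=0, C('Q')=1, C('p')=2, C('q')=3, C('r')=5
L[0]='Q': occ=0, LF[0]=C('Q')+0=1+0=1
L[1]='q': occ=0, LF[1]=C('q')+0=3+0=3
L[2]='r': occ=0, LF[2]=C('r')+0=5+0=5
L[3]='q': occ=1, LF[3]=C('q')+1=3+1=4
L[4]='p': occ=0, LF[4]=C('p')+0=2+0=2
L[5]='r': occ=1, LF[5]=C('r')+1=5+1=6
L[6]='$': occ=0, LF[6]=C('$')+0=0+0=0

Answer: 1 3 5 4 2 6 0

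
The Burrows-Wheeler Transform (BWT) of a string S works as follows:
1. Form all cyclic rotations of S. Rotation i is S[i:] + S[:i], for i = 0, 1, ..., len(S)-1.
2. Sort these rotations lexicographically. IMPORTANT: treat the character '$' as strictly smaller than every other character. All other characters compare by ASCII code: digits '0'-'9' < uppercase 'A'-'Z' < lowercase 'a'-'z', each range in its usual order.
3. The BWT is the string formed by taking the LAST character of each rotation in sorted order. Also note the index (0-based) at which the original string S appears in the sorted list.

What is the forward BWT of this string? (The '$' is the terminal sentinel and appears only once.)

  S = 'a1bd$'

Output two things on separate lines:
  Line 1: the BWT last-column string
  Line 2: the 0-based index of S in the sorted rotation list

Answer: da$1b
2

Derivation:
All 5 rotations (rotation i = S[i:]+S[:i]):
  rot[0] = a1bd$
  rot[1] = 1bd$a
  rot[2] = bd$a1
  rot[3] = d$a1b
  rot[4] = $a1bd
Sorted (with $ < everything):
  sorted[0] = $a1bd  (last char: 'd')
  sorted[1] = 1bd$a  (last char: 'a')
  sorted[2] = a1bd$  (last char: '$')
  sorted[3] = bd$a1  (last char: '1')
  sorted[4] = d$a1b  (last char: 'b')
Last column: da$1b
Original string S is at sorted index 2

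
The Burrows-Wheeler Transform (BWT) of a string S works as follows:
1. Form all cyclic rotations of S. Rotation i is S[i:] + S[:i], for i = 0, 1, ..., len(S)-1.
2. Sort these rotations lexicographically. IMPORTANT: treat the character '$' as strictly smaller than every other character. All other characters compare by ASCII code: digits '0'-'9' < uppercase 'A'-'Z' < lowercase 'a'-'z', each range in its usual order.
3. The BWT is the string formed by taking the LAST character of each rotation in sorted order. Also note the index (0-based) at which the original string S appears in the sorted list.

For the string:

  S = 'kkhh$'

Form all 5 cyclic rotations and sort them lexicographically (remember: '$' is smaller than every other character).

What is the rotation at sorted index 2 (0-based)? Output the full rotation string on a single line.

All 5 rotations (rotation i = S[i:]+S[:i]):
  rot[0] = kkhh$
  rot[1] = khh$k
  rot[2] = hh$kk
  rot[3] = h$kkh
  rot[4] = $kkhh
Sorted (with $ < everything):
  sorted[0] = $kkhh
  sorted[1] = h$kkh
  sorted[2] = hh$kk
  sorted[3] = khh$k
  sorted[4] = kkhh$
sorted[2] = hh$kk

Answer: hh$kk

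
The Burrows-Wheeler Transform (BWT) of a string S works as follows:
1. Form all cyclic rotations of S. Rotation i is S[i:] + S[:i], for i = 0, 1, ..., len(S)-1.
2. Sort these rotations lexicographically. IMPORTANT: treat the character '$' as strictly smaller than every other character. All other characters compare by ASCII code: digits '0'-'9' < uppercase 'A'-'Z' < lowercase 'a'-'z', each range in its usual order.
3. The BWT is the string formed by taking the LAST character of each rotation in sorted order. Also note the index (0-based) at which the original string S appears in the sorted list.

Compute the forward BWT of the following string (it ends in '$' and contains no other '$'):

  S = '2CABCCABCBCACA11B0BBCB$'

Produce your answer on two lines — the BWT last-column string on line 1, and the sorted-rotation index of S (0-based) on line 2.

Answer: BBA1$CCCCC10CBAAAC2BBBB
4

Derivation:
All 23 rotations (rotation i = S[i:]+S[:i]):
  rot[0] = 2CABCCABCBCACA11B0BBCB$
  rot[1] = CABCCABCBCACA11B0BBCB$2
  rot[2] = ABCCABCBCACA11B0BBCB$2C
  rot[3] = BCCABCBCACA11B0BBCB$2CA
  rot[4] = CCABCBCACA11B0BBCB$2CAB
  rot[5] = CABCBCACA11B0BBCB$2CABC
  rot[6] = ABCBCACA11B0BBCB$2CABCC
  rot[7] = BCBCACA11B0BBCB$2CABCCA
  rot[8] = CBCACA11B0BBCB$2CABCCAB
  rot[9] = BCACA11B0BBCB$2CABCCABC
  rot[10] = CACA11B0BBCB$2CABCCABCB
  rot[11] = ACA11B0BBCB$2CABCCABCBC
  rot[12] = CA11B0BBCB$2CABCCABCBCA
  rot[13] = A11B0BBCB$2CABCCABCBCAC
  rot[14] = 11B0BBCB$2CABCCABCBCACA
  rot[15] = 1B0BBCB$2CABCCABCBCACA1
  rot[16] = B0BBCB$2CABCCABCBCACA11
  rot[17] = 0BBCB$2CABCCABCBCACA11B
  rot[18] = BBCB$2CABCCABCBCACA11B0
  rot[19] = BCB$2CABCCABCBCACA11B0B
  rot[20] = CB$2CABCCABCBCACA11B0BB
  rot[21] = B$2CABCCABCBCACA11B0BBC
  rot[22] = $2CABCCABCBCACA11B0BBCB
Sorted (with $ < everything):
  sorted[0] = $2CABCCABCBCACA11B0BBCB  (last char: 'B')
  sorted[1] = 0BBCB$2CABCCABCBCACA11B  (last char: 'B')
  sorted[2] = 11B0BBCB$2CABCCABCBCACA  (last char: 'A')
  sorted[3] = 1B0BBCB$2CABCCABCBCACA1  (last char: '1')
  sorted[4] = 2CABCCABCBCACA11B0BBCB$  (last char: '$')
  sorted[5] = A11B0BBCB$2CABCCABCBCAC  (last char: 'C')
  sorted[6] = ABCBCACA11B0BBCB$2CABCC  (last char: 'C')
  sorted[7] = ABCCABCBCACA11B0BBCB$2C  (last char: 'C')
  sorted[8] = ACA11B0BBCB$2CABCCABCBC  (last char: 'C')
  sorted[9] = B$2CABCCABCBCACA11B0BBC  (last char: 'C')
  sorted[10] = B0BBCB$2CABCCABCBCACA11  (last char: '1')
  sorted[11] = BBCB$2CABCCABCBCACA11B0  (last char: '0')
  sorted[12] = BCACA11B0BBCB$2CABCCABC  (last char: 'C')
  sorted[13] = BCB$2CABCCABCBCACA11B0B  (last char: 'B')
  sorted[14] = BCBCACA11B0BBCB$2CABCCA  (last char: 'A')
  sorted[15] = BCCABCBCACA11B0BBCB$2CA  (last char: 'A')
  sorted[16] = CA11B0BBCB$2CABCCABCBCA  (last char: 'A')
  sorted[17] = CABCBCACA11B0BBCB$2CABC  (last char: 'C')
  sorted[18] = CABCCABCBCACA11B0BBCB$2  (last char: '2')
  sorted[19] = CACA11B0BBCB$2CABCCABCB  (last char: 'B')
  sorted[20] = CB$2CABCCABCBCACA11B0BB  (last char: 'B')
  sorted[21] = CBCACA11B0BBCB$2CABCCAB  (last char: 'B')
  sorted[22] = CCABCBCACA11B0BBCB$2CAB  (last char: 'B')
Last column: BBA1$CCCCC10CBAAAC2BBBB
Original string S is at sorted index 4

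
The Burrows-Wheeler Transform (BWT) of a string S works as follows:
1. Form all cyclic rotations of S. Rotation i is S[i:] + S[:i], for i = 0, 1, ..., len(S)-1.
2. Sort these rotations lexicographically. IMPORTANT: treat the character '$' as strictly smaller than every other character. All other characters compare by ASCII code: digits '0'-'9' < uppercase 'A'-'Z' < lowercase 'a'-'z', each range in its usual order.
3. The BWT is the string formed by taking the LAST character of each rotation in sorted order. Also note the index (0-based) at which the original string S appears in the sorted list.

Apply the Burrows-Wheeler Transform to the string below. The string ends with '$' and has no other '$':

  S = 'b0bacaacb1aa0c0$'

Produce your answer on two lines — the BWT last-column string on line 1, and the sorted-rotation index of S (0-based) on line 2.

Answer: 0cbaba1cba$c00aa
10

Derivation:
All 16 rotations (rotation i = S[i:]+S[:i]):
  rot[0] = b0bacaacb1aa0c0$
  rot[1] = 0bacaacb1aa0c0$b
  rot[2] = bacaacb1aa0c0$b0
  rot[3] = acaacb1aa0c0$b0b
  rot[4] = caacb1aa0c0$b0ba
  rot[5] = aacb1aa0c0$b0bac
  rot[6] = acb1aa0c0$b0baca
  rot[7] = cb1aa0c0$b0bacaa
  rot[8] = b1aa0c0$b0bacaac
  rot[9] = 1aa0c0$b0bacaacb
  rot[10] = aa0c0$b0bacaacb1
  rot[11] = a0c0$b0bacaacb1a
  rot[12] = 0c0$b0bacaacb1aa
  rot[13] = c0$b0bacaacb1aa0
  rot[14] = 0$b0bacaacb1aa0c
  rot[15] = $b0bacaacb1aa0c0
Sorted (with $ < everything):
  sorted[0] = $b0bacaacb1aa0c0  (last char: '0')
  sorted[1] = 0$b0bacaacb1aa0c  (last char: 'c')
  sorted[2] = 0bacaacb1aa0c0$b  (last char: 'b')
  sorted[3] = 0c0$b0bacaacb1aa  (last char: 'a')
  sorted[4] = 1aa0c0$b0bacaacb  (last char: 'b')
  sorted[5] = a0c0$b0bacaacb1a  (last char: 'a')
  sorted[6] = aa0c0$b0bacaacb1  (last char: '1')
  sorted[7] = aacb1aa0c0$b0bac  (last char: 'c')
  sorted[8] = acaacb1aa0c0$b0b  (last char: 'b')
  sorted[9] = acb1aa0c0$b0baca  (last char: 'a')
  sorted[10] = b0bacaacb1aa0c0$  (last char: '$')
  sorted[11] = b1aa0c0$b0bacaac  (last char: 'c')
  sorted[12] = bacaacb1aa0c0$b0  (last char: '0')
  sorted[13] = c0$b0bacaacb1aa0  (last char: '0')
  sorted[14] = caacb1aa0c0$b0ba  (last char: 'a')
  sorted[15] = cb1aa0c0$b0bacaa  (last char: 'a')
Last column: 0cbaba1cba$c00aa
Original string S is at sorted index 10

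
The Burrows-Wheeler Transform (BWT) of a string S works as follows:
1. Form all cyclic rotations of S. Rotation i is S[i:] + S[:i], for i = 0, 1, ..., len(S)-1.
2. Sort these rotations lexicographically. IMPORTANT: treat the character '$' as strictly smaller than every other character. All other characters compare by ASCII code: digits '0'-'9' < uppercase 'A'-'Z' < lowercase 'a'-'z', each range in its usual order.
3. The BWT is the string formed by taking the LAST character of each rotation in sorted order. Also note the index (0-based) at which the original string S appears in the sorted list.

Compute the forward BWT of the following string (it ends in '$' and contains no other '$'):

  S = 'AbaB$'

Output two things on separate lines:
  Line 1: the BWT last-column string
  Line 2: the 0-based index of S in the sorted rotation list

Answer: B$abA
1

Derivation:
All 5 rotations (rotation i = S[i:]+S[:i]):
  rot[0] = AbaB$
  rot[1] = baB$A
  rot[2] = aB$Ab
  rot[3] = B$Aba
  rot[4] = $AbaB
Sorted (with $ < everything):
  sorted[0] = $AbaB  (last char: 'B')
  sorted[1] = AbaB$  (last char: '$')
  sorted[2] = B$Aba  (last char: 'a')
  sorted[3] = aB$Ab  (last char: 'b')
  sorted[4] = baB$A  (last char: 'A')
Last column: B$abA
Original string S is at sorted index 1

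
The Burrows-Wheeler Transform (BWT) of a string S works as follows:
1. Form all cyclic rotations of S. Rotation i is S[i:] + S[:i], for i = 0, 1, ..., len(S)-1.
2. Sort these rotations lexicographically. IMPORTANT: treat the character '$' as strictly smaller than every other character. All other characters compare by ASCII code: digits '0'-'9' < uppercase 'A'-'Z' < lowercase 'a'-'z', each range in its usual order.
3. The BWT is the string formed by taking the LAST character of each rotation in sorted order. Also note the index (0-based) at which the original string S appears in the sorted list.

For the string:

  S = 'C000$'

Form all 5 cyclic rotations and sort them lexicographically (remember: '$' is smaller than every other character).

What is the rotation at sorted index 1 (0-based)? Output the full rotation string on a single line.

All 5 rotations (rotation i = S[i:]+S[:i]):
  rot[0] = C000$
  rot[1] = 000$C
  rot[2] = 00$C0
  rot[3] = 0$C00
  rot[4] = $C000
Sorted (with $ < everything):
  sorted[0] = $C000
  sorted[1] = 0$C00
  sorted[2] = 00$C0
  sorted[3] = 000$C
  sorted[4] = C000$
sorted[1] = 0$C00

Answer: 0$C00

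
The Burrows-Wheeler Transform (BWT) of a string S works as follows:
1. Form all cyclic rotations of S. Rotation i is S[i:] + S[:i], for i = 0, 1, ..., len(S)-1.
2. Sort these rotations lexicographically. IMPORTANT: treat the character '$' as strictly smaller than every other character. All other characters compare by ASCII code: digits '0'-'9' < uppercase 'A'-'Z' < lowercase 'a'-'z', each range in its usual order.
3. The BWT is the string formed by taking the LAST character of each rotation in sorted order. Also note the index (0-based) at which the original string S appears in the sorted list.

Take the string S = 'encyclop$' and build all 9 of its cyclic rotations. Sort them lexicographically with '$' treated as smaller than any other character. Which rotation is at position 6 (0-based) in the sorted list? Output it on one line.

All 9 rotations (rotation i = S[i:]+S[:i]):
  rot[0] = encyclop$
  rot[1] = ncyclop$e
  rot[2] = cyclop$en
  rot[3] = yclop$enc
  rot[4] = clop$ency
  rot[5] = lop$encyc
  rot[6] = op$encycl
  rot[7] = p$encyclo
  rot[8] = $encyclop
Sorted (with $ < everything):
  sorted[0] = $encyclop
  sorted[1] = clop$ency
  sorted[2] = cyclop$en
  sorted[3] = encyclop$
  sorted[4] = lop$encyc
  sorted[5] = ncyclop$e
  sorted[6] = op$encycl
  sorted[7] = p$encyclo
  sorted[8] = yclop$enc
sorted[6] = op$encycl

Answer: op$encycl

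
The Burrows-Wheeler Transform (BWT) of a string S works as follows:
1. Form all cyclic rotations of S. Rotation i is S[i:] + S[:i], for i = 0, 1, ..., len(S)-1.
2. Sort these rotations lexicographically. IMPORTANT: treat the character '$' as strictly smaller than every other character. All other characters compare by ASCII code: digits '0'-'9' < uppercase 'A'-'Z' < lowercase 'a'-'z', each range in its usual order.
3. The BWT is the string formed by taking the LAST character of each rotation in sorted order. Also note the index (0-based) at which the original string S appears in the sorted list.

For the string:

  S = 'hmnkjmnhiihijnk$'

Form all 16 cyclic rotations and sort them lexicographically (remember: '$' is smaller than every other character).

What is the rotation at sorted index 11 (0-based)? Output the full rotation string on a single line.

Answer: mnhiihijnk$hmnkj

Derivation:
All 16 rotations (rotation i = S[i:]+S[:i]):
  rot[0] = hmnkjmnhiihijnk$
  rot[1] = mnkjmnhiihijnk$h
  rot[2] = nkjmnhiihijnk$hm
  rot[3] = kjmnhiihijnk$hmn
  rot[4] = jmnhiihijnk$hmnk
  rot[5] = mnhiihijnk$hmnkj
  rot[6] = nhiihijnk$hmnkjm
  rot[7] = hiihijnk$hmnkjmn
  rot[8] = iihijnk$hmnkjmnh
  rot[9] = ihijnk$hmnkjmnhi
  rot[10] = hijnk$hmnkjmnhii
  rot[11] = ijnk$hmnkjmnhiih
  rot[12] = jnk$hmnkjmnhiihi
  rot[13] = nk$hmnkjmnhiihij
  rot[14] = k$hmnkjmnhiihijn
  rot[15] = $hmnkjmnhiihijnk
Sorted (with $ < everything):
  sorted[0] = $hmnkjmnhiihijnk
  sorted[1] = hiihijnk$hmnkjmn
  sorted[2] = hijnk$hmnkjmnhii
  sorted[3] = hmnkjmnhiihijnk$
  sorted[4] = ihijnk$hmnkjmnhi
  sorted[5] = iihijnk$hmnkjmnh
  sorted[6] = ijnk$hmnkjmnhiih
  sorted[7] = jmnhiihijnk$hmnk
  sorted[8] = jnk$hmnkjmnhiihi
  sorted[9] = k$hmnkjmnhiihijn
  sorted[10] = kjmnhiihijnk$hmn
  sorted[11] = mnhiihijnk$hmnkj
  sorted[12] = mnkjmnhiihijnk$h
  sorted[13] = nhiihijnk$hmnkjm
  sorted[14] = nk$hmnkjmnhiihij
  sorted[15] = nkjmnhiihijnk$hm
sorted[11] = mnhiihijnk$hmnkj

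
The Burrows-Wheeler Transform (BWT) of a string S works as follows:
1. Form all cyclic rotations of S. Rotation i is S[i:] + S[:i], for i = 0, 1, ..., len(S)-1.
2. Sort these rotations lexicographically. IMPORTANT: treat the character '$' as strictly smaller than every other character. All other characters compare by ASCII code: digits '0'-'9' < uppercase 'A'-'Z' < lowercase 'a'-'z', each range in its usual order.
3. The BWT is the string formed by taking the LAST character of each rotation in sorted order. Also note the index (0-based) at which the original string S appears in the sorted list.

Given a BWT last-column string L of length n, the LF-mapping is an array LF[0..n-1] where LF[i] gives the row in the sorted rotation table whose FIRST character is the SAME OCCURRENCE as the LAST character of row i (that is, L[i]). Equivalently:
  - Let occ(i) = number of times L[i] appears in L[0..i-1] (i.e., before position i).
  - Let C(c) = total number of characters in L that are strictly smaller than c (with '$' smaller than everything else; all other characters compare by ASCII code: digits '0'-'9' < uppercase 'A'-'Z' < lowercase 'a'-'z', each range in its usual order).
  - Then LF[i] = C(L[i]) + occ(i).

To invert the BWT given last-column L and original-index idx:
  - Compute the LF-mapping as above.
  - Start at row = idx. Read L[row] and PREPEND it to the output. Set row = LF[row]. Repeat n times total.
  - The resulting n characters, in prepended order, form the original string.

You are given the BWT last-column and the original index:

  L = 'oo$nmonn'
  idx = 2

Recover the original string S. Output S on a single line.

LF mapping: 5 6 0 2 1 7 3 4
Walk LF starting at row 2, prepending L[row]:
  step 1: row=2, L[2]='$', prepend. Next row=LF[2]=0
  step 2: row=0, L[0]='o', prepend. Next row=LF[0]=5
  step 3: row=5, L[5]='o', prepend. Next row=LF[5]=7
  step 4: row=7, L[7]='n', prepend. Next row=LF[7]=4
  step 5: row=4, L[4]='m', prepend. Next row=LF[4]=1
  step 6: row=1, L[1]='o', prepend. Next row=LF[1]=6
  step 7: row=6, L[6]='n', prepend. Next row=LF[6]=3
  step 8: row=3, L[3]='n', prepend. Next row=LF[3]=2
Reversed output: nnomnoo$

Answer: nnomnoo$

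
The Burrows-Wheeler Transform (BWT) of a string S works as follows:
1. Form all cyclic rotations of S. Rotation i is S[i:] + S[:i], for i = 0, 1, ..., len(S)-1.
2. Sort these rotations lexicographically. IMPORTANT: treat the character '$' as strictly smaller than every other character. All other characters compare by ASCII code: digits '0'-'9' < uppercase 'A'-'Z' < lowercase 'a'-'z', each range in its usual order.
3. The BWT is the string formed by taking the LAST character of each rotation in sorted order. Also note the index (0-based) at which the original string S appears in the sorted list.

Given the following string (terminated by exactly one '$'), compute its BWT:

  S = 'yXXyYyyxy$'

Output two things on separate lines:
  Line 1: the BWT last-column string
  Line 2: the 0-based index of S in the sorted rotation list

All 10 rotations (rotation i = S[i:]+S[:i]):
  rot[0] = yXXyYyyxy$
  rot[1] = XXyYyyxy$y
  rot[2] = XyYyyxy$yX
  rot[3] = yYyyxy$yXX
  rot[4] = Yyyxy$yXXy
  rot[5] = yyxy$yXXyY
  rot[6] = yxy$yXXyYy
  rot[7] = xy$yXXyYyy
  rot[8] = y$yXXyYyyx
  rot[9] = $yXXyYyyxy
Sorted (with $ < everything):
  sorted[0] = $yXXyYyyxy  (last char: 'y')
  sorted[1] = XXyYyyxy$y  (last char: 'y')
  sorted[2] = XyYyyxy$yX  (last char: 'X')
  sorted[3] = Yyyxy$yXXy  (last char: 'y')
  sorted[4] = xy$yXXyYyy  (last char: 'y')
  sorted[5] = y$yXXyYyyx  (last char: 'x')
  sorted[6] = yXXyYyyxy$  (last char: '$')
  sorted[7] = yYyyxy$yXX  (last char: 'X')
  sorted[8] = yxy$yXXyYy  (last char: 'y')
  sorted[9] = yyxy$yXXyY  (last char: 'Y')
Last column: yyXyyx$XyY
Original string S is at sorted index 6

Answer: yyXyyx$XyY
6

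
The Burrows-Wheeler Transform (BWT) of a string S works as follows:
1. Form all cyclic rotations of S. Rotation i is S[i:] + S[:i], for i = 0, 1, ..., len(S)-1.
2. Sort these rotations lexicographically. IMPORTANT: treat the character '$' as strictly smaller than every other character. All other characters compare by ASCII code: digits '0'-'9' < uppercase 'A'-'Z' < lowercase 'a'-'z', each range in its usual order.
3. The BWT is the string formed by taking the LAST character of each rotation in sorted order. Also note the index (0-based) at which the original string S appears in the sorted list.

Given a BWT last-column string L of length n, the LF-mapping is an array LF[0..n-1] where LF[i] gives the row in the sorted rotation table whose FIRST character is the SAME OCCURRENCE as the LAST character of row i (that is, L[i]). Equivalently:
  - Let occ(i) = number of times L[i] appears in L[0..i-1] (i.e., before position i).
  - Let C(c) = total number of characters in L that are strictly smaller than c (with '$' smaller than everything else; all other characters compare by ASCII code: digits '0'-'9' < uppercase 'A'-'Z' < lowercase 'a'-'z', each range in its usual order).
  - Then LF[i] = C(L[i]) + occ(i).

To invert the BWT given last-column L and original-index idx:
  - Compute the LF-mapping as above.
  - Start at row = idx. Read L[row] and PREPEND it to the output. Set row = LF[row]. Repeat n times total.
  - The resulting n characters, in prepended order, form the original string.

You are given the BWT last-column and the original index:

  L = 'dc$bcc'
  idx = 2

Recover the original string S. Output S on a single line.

Answer: cbccd$

Derivation:
LF mapping: 5 2 0 1 3 4
Walk LF starting at row 2, prepending L[row]:
  step 1: row=2, L[2]='$', prepend. Next row=LF[2]=0
  step 2: row=0, L[0]='d', prepend. Next row=LF[0]=5
  step 3: row=5, L[5]='c', prepend. Next row=LF[5]=4
  step 4: row=4, L[4]='c', prepend. Next row=LF[4]=3
  step 5: row=3, L[3]='b', prepend. Next row=LF[3]=1
  step 6: row=1, L[1]='c', prepend. Next row=LF[1]=2
Reversed output: cbccd$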